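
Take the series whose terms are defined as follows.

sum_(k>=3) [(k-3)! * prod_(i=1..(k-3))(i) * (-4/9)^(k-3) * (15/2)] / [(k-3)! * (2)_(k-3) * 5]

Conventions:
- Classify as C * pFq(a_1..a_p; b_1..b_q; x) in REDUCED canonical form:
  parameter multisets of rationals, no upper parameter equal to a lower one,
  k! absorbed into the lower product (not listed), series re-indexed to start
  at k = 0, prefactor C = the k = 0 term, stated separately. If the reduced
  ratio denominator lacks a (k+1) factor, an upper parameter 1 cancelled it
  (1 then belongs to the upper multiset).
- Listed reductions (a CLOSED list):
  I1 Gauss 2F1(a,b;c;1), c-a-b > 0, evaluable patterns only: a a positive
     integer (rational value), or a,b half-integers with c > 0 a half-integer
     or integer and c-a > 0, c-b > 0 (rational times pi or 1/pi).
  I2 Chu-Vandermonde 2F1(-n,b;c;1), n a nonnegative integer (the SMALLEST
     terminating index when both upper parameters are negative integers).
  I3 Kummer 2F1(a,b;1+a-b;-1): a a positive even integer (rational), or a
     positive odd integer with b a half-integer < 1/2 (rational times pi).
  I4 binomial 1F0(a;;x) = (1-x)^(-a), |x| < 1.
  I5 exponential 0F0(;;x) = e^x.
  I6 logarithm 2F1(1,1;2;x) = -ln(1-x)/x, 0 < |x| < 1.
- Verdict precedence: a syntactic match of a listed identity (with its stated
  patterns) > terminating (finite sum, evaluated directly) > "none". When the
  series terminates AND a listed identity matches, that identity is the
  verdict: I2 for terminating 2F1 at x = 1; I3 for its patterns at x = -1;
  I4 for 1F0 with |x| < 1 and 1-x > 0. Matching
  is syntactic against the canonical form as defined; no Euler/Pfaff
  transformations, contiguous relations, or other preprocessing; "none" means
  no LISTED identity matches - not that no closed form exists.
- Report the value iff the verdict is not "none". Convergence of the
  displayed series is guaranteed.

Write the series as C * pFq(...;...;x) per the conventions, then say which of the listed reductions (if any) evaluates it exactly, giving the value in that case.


x = -4/9 here; the reduced form reads 2F1, upper {1, 1}, lower {2}, C = 3/2. Verdict: the I6 logarithm reduction matches (the logarithm: parameters (1,1;2), x = -4/9). Its exact value is (27/8) * ln(13/9).

Key step: x = (-4/9) and the running product (C = 3/2, x = -4/9) telescopes to a rising factorial.
Term ratio: r(k) = (-4/9) * (k+1) (k+1) / [(k+2) (k+1)] ; factor over Q: parameters, x = (-4/9), and C = 3/2.


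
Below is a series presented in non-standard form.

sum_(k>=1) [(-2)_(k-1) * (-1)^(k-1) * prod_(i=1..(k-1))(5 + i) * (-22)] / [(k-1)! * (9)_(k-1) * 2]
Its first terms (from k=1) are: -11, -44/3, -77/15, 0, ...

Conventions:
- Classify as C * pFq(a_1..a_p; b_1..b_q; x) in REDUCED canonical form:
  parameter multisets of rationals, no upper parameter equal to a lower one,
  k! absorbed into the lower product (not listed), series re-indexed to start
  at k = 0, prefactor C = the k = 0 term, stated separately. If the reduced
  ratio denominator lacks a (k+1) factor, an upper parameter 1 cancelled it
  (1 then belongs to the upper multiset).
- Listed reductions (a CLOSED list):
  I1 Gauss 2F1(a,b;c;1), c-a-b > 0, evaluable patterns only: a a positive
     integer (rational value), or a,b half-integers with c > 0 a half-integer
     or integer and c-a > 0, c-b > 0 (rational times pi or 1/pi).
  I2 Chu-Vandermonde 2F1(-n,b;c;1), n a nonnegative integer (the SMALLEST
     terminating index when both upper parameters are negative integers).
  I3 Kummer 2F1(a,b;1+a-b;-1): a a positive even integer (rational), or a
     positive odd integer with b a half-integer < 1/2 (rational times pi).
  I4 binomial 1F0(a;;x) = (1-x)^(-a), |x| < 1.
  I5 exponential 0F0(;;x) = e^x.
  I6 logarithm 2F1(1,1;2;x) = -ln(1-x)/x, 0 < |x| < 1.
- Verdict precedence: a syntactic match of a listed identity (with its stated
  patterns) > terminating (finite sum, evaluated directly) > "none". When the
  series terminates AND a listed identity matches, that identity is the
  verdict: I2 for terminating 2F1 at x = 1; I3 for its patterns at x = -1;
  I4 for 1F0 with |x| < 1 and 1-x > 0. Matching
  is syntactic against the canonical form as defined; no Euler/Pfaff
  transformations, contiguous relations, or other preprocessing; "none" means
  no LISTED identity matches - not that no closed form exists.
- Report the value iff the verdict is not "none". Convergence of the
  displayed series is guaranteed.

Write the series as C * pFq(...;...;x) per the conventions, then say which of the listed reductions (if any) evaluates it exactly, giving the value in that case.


Prefactor -11, argument -1: 2F1 with upper {-2, 6} over lower {9}. Verdict (x = -1): the Kummer evaluation I3 applies (x = -1; c = 9 equals 1+a-b for upper {-2, 6}: listed pattern). Sum: -154/5.

First insight: from the first term -11: the running product (prefactor -11) telescopes to a rising factorial.
Step ratio: r(k) = (-1) * (k-2) (k+6) / [(k+9) (k+1)] ; factor over Q: parameters, x = (-1), and C = -11.


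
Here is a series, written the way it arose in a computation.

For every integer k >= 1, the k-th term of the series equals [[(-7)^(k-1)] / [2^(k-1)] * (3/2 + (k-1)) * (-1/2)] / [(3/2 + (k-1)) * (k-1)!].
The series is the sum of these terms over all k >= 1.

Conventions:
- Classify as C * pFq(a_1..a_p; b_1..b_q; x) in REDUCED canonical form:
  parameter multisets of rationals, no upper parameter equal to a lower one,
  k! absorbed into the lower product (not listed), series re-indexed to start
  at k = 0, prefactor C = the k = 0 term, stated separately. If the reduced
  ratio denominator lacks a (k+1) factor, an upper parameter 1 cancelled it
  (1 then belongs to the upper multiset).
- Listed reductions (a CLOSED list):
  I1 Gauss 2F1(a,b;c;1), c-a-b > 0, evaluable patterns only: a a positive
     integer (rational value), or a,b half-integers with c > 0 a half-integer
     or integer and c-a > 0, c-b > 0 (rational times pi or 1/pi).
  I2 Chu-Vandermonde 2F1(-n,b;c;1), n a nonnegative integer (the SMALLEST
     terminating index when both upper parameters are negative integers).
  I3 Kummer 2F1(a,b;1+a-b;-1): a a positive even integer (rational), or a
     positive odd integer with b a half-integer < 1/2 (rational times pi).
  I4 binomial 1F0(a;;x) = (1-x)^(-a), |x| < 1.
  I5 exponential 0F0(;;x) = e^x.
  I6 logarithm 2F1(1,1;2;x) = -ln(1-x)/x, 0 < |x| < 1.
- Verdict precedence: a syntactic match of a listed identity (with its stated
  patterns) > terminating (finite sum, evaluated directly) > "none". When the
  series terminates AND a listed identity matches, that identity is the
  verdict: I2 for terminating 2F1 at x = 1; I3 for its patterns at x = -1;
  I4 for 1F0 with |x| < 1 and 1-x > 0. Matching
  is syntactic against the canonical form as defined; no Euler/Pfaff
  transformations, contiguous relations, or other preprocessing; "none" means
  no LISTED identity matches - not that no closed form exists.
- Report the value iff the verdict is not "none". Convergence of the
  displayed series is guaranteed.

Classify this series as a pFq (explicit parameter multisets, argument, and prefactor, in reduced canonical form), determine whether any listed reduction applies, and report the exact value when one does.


The series (x = -7/2) is 0F0: upper {-}, lower {-}, prefactor -1/2. Verdict: the exponential series (I5) matches (the 0F0 exponential series at x = -7/2). Sum: (-1/2) * e^(-7/2).

Key observation: from the first term -1/2: k + 3/2 divides numerator and denominator alike; prefactor -1/2 after cancelling.
Term ratio: r(k) = (-7/2) * 1 / [(k+1)] - rational in k. x = (-7/2); t_0 = -1/2; negate the roots.


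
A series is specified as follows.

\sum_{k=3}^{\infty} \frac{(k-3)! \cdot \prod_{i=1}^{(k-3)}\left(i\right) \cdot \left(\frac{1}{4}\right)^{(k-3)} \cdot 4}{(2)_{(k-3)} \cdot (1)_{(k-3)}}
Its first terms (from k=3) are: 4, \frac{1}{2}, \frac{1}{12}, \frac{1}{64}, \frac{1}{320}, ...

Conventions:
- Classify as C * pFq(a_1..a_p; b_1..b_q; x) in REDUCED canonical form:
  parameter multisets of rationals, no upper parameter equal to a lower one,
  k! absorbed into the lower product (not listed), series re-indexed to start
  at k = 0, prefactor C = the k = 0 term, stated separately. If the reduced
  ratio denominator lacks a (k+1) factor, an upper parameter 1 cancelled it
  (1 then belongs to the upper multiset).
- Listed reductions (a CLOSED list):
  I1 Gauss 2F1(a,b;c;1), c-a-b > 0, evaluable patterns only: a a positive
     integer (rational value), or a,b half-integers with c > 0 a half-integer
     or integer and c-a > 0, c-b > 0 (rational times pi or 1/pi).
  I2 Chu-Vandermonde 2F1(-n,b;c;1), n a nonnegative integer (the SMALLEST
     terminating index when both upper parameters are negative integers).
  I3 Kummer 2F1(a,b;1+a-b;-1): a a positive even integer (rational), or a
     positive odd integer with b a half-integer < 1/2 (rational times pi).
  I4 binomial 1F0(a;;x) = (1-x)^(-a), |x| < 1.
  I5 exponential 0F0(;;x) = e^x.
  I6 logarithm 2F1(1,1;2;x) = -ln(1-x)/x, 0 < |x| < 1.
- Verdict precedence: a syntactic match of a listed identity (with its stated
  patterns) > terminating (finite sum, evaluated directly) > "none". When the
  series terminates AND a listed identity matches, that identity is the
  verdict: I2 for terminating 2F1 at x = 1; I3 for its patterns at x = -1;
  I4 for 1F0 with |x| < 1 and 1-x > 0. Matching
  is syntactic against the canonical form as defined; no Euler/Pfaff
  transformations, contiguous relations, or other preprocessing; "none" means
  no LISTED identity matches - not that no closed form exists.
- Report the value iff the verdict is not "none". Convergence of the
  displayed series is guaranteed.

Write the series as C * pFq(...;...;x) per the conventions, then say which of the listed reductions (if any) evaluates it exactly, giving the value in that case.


Classification (C = 4): 2F1 with upper {1, 1}, lower {2}, argument x = \frac{1}{4}. Verdict at x = \frac{1}{4}: logarithm (I6) matches (the logarithm: parameters (1,1;2), x = \frac{1}{4}). Sum: \left(-16\right) \cdot \ln\left(\frac{3}{4}\right).

The tell: t_0 being 4, the factorial ratio (C = 4, x = 1/4) (k+a-1)!/(a-1)! is a rising factorial (a)_k.
Term ratio: r(k) = \frac{1}{4} * (k+1) (k+1) / [(k+2) (k+1)] ; factor over Q: parameters, x = \frac{1}{4}, and C = 4.


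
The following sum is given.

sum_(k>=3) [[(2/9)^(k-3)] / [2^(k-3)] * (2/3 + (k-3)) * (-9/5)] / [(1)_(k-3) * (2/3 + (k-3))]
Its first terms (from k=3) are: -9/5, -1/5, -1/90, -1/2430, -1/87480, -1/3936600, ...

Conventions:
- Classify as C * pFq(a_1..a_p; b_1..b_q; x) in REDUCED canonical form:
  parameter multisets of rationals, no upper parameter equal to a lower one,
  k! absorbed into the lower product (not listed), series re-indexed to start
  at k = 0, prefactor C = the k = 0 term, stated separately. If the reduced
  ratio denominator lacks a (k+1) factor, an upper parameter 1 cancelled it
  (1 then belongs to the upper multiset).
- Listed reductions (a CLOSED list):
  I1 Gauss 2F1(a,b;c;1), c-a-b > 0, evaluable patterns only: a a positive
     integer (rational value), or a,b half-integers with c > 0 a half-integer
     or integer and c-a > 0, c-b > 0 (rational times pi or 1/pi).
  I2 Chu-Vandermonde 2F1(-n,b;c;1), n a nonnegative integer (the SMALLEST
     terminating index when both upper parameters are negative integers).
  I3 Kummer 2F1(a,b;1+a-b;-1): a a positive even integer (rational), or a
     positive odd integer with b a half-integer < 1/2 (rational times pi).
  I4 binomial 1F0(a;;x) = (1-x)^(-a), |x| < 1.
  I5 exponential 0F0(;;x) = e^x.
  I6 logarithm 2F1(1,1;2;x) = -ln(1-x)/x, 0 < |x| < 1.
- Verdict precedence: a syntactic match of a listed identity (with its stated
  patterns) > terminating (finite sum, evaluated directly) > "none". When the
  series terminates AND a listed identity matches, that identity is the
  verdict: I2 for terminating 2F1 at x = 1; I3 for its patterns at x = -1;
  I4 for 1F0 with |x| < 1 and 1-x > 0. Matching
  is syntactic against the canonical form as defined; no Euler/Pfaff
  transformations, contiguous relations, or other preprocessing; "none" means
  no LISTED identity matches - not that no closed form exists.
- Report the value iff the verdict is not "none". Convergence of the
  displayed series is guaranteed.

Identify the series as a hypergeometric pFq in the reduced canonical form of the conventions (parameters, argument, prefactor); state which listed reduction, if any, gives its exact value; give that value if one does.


Canonical form: C = -9/5 times 0F0 with upper {-}, lower {-}, x = 1/9. Verdict: the I5 exponential reduction applies (the 0F0 exponential series at x = 1/9). Sum: (-9/5) * e^(1/9).

The tell: t_0 = -9/5 here, and (1)_k (C = -9/5) is k! itself.
Term ratio: r(k) = (1/9) * 1 / [(k+1)] - rational in k. x = (1/9); t_0 = -9/5; negate the roots.


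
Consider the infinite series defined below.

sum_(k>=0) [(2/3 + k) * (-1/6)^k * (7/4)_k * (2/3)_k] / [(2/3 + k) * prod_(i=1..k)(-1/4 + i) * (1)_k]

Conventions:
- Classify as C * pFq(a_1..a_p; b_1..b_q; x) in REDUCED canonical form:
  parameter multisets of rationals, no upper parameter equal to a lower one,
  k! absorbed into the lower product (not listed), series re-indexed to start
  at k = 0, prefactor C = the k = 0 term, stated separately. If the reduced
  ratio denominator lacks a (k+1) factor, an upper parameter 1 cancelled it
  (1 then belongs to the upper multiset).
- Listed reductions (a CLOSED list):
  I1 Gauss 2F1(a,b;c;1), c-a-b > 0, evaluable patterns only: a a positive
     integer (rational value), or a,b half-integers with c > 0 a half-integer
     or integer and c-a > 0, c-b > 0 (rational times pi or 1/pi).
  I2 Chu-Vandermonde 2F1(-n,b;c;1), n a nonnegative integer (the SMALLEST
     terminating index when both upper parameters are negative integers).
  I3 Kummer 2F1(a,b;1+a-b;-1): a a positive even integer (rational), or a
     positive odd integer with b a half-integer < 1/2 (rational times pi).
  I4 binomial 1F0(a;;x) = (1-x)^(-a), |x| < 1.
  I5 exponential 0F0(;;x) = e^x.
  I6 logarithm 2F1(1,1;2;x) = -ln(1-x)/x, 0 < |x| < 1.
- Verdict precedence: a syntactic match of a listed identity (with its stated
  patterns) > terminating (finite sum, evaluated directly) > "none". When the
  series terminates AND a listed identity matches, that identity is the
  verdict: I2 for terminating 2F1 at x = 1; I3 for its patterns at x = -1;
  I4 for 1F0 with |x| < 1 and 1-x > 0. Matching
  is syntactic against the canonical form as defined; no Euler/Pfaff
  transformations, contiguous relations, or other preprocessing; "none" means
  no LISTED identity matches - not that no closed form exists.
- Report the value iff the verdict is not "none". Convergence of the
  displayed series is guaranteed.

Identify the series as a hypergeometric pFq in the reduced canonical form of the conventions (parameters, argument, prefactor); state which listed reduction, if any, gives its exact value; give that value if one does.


Structural cue: t_0 = 1 here, and the lower running product (prefactor 1) is a rising factorial.
Step ratio: r(k) = (-1/6) * (k+2/3) (k+7/4) / [(k+3/4) (k+1)] - rational in k, leading ratio (-1/6); with t_0 = 1, classification follows.

With C = 1: the canonical form is 2F1(2/3, 7/4; 3/4; -1/6). Verdict: none. A 2F1 with upper {2/3, 7/4} fits none of I1-I6 at x = -1/6; the sum runs forever.


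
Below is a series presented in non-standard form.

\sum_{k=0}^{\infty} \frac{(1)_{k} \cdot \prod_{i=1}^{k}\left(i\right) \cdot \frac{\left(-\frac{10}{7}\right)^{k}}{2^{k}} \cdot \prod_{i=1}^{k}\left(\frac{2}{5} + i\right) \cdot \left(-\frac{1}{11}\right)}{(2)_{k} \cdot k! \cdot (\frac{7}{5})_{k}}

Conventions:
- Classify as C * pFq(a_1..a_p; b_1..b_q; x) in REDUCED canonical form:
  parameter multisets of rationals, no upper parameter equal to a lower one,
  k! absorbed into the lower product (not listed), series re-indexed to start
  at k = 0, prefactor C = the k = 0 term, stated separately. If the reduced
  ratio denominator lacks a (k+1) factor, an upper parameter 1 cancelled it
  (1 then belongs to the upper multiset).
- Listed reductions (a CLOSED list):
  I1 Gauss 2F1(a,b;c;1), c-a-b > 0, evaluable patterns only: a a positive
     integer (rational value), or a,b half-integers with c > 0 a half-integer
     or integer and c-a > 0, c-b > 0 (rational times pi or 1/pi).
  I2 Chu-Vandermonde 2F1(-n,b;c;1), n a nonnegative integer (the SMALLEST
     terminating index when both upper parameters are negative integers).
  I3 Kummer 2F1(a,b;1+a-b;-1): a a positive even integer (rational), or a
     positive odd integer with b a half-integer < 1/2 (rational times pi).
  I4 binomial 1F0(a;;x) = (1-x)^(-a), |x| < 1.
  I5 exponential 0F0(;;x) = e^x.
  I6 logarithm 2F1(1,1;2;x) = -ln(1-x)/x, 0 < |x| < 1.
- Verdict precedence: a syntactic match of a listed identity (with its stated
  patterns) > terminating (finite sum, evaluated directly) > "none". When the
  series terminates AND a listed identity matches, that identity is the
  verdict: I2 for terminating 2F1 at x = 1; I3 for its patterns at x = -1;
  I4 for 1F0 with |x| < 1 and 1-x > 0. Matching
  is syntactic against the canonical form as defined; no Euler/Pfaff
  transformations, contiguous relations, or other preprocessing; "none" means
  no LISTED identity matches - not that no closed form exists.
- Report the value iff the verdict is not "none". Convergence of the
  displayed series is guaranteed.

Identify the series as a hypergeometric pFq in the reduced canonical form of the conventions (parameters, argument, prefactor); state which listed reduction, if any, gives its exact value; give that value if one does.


Key step: t_0 = -\frac{1}{11} here, and the two k-th powers (C = -1/11) combine into one argument.
Adjacent-term ratio: r(k) = -\frac{5}{7} * (k+1) (k+1) / [(k+2) (k+1)] - poly over poly, x = -\frac{5}{7} from leading terms; C = -\frac{1}{11} at k = 0.

Prefactor -\frac{1}{11}, argument -\frac{5}{7}: 2F1 with upper {1, 1} over lower {2}. Verdict: the logarithmic series (I6) matches (the logarithm: parameters (1,1;2), x = -\frac{5}{7}). Hence: \left(-\frac{7}{55}\right) \cdot \ln\left(\frac{12}{7}\right).


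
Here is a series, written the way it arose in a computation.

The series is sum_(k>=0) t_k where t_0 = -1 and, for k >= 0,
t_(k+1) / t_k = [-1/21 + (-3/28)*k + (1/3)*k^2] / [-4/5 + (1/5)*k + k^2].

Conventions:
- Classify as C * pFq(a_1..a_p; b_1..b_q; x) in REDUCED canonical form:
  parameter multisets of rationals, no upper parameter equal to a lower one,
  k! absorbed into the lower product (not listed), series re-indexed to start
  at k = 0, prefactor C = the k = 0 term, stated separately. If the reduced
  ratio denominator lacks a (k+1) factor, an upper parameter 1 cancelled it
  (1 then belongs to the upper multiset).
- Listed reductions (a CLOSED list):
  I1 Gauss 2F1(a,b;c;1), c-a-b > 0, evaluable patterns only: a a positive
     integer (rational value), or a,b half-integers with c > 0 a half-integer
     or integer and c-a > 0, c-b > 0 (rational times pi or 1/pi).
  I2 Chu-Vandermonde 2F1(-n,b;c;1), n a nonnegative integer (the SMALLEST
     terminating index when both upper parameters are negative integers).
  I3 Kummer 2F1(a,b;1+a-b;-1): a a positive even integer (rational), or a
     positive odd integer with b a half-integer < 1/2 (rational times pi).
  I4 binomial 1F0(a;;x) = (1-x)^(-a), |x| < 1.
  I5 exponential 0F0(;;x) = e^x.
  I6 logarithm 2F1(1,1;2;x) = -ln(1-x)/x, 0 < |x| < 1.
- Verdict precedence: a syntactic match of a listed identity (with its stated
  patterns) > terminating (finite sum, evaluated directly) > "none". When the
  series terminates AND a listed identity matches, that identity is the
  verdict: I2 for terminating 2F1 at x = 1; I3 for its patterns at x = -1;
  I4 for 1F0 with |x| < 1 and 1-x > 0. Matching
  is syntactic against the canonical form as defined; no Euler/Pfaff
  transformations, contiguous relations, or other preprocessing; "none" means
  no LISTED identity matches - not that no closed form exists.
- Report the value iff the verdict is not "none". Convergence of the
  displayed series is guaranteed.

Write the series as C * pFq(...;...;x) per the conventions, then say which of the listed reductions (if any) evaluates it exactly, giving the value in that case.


At argument 1/3: a 2F1 with upper {-4/7, 1/4}, lower {-4/5}, scaled by C = -1. Verdict: none. No listed pattern accepts 2F1(-4/7, 1/4; -4/5; 1/3).

Structural cue: t_0 being -1, roots of the ratio polynomials (prefactor -1) are the negated parameters.
Consecutive-term ratio: r(k) = (1/3) * (k-4/7) (k+1/4) / [(k-4/5) (k+1)] - rational; roots negated = parameters, x = (1/3), C = -1.


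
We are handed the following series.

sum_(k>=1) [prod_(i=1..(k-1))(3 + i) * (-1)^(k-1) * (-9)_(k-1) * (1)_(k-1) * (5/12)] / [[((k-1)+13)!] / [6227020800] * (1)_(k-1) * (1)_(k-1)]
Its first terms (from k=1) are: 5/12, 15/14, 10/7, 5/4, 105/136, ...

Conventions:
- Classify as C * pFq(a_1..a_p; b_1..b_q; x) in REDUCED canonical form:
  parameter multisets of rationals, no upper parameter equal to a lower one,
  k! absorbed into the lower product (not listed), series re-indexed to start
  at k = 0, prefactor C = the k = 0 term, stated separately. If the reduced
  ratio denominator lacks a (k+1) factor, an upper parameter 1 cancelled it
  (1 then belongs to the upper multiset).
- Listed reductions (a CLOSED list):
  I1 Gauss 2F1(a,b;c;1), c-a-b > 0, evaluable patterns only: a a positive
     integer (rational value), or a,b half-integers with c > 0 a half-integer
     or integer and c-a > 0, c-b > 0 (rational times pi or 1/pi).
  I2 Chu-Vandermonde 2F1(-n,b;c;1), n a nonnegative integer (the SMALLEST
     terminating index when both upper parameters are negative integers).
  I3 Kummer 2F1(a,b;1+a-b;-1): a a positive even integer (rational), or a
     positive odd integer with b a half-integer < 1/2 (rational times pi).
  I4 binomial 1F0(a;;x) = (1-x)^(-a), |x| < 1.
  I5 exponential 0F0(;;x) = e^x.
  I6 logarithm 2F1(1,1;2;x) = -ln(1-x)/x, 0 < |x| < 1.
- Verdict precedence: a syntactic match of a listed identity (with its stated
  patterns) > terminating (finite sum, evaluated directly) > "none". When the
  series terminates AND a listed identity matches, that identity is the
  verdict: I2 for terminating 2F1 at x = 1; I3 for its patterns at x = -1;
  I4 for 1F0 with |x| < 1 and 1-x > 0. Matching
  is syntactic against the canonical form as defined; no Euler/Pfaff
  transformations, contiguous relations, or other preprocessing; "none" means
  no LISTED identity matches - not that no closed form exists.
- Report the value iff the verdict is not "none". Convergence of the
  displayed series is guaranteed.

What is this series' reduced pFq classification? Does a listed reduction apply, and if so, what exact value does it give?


Canonical form: C = 5/12 times 2F1 with upper {-9, 4}, lower {14}, x = -1. Verdict: Kummer (I3) matches (x = -1; c = 14 equals 1+a-b for upper {-9, 4}: listed pattern). Exact value: 65/12.

Structural cue: t_0 being 5/12, the running product (C = 5/12) telescopes to a rising factorial.
Term ratio: r(k) = (-1) * (k-9) (k+4) / [(k+14) (k+1)] - poly over poly, x = (-1) from leading terms; C = 5/12 at k = 0.


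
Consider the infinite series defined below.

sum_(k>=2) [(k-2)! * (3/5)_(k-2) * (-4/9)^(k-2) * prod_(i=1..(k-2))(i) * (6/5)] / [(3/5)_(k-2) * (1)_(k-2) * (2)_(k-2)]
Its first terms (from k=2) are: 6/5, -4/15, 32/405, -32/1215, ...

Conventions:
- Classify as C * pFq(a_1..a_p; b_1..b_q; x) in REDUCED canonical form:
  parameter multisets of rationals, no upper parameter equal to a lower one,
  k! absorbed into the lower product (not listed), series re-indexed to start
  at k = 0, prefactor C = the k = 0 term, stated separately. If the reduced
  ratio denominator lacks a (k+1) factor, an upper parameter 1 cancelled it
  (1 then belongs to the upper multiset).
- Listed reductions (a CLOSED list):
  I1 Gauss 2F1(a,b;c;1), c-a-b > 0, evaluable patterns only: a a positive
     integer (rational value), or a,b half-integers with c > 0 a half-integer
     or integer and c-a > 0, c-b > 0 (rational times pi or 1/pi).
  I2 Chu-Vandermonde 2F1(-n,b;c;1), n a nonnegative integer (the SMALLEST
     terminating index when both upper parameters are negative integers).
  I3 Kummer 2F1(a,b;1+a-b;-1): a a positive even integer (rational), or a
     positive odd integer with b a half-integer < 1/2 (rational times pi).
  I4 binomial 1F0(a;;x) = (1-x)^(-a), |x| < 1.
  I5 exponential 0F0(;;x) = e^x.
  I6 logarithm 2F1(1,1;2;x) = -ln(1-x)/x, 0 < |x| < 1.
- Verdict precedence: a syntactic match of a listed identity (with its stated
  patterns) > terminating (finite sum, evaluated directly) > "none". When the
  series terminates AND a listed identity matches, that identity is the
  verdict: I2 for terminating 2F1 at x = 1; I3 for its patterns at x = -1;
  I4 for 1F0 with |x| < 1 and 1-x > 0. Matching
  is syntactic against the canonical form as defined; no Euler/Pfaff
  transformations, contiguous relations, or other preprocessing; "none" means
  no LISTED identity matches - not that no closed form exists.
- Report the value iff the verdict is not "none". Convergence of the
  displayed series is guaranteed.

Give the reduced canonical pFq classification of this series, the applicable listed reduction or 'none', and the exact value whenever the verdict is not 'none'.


The tell: with t_0 = 6/5, (1)_k (prefactor 6/5) is k! itself.
Step ratio: r(k) = (-4/9) * (k+1) (k+1) / [(k+2) (k+1)] - rational; roots negated = parameters, x = (-4/9), C = 6/5.

x = -4/9 here; the reduced form reads 2F1, upper {1, 1}, lower {2}, C = 6/5. Verdict: this is the I6 logarithm reduction (the logarithm: parameters (1,1;2), x = -4/9). Sum: (27/10) * ln(13/9).


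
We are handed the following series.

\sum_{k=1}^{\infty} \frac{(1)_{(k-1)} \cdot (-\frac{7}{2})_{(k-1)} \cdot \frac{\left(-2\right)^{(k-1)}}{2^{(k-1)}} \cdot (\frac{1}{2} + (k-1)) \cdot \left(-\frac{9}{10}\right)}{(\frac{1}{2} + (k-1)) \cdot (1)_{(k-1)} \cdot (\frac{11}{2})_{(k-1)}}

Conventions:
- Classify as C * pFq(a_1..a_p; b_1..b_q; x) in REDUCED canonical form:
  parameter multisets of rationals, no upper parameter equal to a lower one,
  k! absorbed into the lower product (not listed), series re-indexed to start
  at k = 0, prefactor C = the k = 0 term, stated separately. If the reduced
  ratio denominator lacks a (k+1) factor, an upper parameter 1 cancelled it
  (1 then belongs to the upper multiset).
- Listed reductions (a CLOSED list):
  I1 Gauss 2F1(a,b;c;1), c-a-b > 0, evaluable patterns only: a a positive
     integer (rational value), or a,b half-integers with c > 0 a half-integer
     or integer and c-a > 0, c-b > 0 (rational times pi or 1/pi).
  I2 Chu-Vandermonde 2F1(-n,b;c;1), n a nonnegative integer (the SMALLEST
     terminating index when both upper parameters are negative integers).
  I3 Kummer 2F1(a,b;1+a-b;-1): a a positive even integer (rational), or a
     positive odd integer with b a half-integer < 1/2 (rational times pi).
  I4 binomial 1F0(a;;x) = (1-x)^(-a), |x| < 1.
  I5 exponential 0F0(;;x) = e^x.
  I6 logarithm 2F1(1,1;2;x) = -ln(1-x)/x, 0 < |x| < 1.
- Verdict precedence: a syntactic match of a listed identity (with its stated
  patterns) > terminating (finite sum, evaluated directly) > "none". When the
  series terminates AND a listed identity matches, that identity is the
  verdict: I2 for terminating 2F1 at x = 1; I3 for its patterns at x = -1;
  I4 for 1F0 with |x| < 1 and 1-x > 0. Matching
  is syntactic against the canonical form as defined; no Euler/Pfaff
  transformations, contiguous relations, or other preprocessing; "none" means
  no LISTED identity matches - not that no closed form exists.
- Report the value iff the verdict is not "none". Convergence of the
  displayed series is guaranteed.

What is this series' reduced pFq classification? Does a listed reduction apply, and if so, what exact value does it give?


Prefactor -\frac{9}{10}, argument -1: 2F1 with upper {-\frac{7}{2}, 1} over lower {\frac{11}{2}}. Verdict: this is the Kummer evaluation I3 (x = -1; c = \frac{11}{2} equals 1+a-b for upper {-\frac{7}{2}, 1}: listed pattern). Value: \left(-\frac{567}{1024}\right) \cdot \pi.

First insight: t_0 = -\frac{9}{10} here, and the two k-th powers (prefactor -9/10) combine into one argument.
Step ratio: r(k) = -1 * (k-\frac{7}{2}) (k+1) / [(k+\frac{11}{2}) (k+1)] - rational; roots negated = parameters, x = -1, C = -\frac{9}{10}.


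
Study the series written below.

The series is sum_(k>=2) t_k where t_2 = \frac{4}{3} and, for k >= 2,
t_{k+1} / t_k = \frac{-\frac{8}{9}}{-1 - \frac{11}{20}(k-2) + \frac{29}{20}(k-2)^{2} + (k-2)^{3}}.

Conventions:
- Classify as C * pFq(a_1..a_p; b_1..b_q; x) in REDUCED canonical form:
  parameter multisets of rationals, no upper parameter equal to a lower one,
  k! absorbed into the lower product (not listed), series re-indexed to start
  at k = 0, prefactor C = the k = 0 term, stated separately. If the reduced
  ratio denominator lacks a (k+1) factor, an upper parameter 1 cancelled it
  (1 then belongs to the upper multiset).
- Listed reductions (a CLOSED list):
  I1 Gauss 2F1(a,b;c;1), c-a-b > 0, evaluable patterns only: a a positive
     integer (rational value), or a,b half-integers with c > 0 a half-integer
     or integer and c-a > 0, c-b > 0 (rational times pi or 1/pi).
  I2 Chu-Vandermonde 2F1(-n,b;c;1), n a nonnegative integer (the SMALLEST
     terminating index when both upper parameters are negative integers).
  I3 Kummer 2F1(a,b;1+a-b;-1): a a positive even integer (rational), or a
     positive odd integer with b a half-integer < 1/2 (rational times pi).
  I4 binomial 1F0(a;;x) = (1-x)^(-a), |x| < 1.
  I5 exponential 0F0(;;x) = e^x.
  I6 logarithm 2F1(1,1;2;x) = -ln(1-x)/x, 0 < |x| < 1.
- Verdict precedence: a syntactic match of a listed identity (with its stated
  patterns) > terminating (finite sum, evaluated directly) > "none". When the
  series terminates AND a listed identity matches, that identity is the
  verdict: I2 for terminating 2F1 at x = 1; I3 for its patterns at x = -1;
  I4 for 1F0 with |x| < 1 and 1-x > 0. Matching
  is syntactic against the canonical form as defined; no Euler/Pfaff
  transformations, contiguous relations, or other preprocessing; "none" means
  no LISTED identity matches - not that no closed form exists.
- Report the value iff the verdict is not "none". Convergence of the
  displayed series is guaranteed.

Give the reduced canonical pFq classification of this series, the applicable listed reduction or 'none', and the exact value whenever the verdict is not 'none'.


At argument -\frac{8}{9}: a 0F2 with upper {-}, lower {-\frac{4}{5}, \frac{5}{4}}, scaled by C = \frac{4}{3}. Verdict: none. Every listed pattern misses the 0F2 form at -\frac{8}{9}, upper {-}.

Key observation: from the first term \frac{4}{3}: roots of the ratio polynomials (prefactor 4/3) are the negated parameters.
Adjacent-term ratio: r(k) = -\frac{8}{9} * 1 / [(k-\frac{4}{5}) (k+\frac{5}{4}) (k+1)] - rational in k, leading ratio -\frac{8}{9}; with t_0 = \frac{4}{3}, classification follows.


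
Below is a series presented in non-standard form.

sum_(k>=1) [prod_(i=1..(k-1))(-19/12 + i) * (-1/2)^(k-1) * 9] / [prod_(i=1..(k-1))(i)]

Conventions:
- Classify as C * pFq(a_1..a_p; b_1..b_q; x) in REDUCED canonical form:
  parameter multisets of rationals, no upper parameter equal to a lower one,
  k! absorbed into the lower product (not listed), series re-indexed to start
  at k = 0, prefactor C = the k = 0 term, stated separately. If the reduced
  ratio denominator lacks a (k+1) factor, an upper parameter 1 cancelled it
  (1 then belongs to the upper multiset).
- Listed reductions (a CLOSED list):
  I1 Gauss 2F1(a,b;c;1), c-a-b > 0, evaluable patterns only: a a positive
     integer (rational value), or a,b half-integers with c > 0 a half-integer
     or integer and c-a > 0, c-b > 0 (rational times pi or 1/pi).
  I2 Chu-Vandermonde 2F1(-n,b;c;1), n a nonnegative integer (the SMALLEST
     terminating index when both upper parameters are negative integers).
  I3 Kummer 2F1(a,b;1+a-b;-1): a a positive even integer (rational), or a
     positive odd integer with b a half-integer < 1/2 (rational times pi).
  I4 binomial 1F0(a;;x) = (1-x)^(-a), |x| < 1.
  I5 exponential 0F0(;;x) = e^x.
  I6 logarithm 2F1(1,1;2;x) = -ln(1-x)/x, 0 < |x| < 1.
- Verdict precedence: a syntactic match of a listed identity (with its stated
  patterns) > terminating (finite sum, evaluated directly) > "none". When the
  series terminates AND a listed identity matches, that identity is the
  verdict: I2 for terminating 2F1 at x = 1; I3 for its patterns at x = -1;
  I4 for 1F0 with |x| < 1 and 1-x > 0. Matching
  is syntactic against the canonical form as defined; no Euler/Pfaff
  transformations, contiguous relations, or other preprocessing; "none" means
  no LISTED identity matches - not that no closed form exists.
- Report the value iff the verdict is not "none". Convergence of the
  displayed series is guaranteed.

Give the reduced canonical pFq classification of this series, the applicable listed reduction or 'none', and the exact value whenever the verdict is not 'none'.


With C = 9: the canonical form is 1F0(-7/12; -; -1/2). Verdict: the I4 binomial reduction applies (the 1F0 binomial series: exponent 7/12, x = -1/2). Sum: 9 * (3/2)^(7/12).

Key step: t_0 being 9, the running product (C = 9) telescopes to a rising factorial.
Consecutive-term ratio: r(k) = (-1/2) * (k-7/12) / [(k+1)] - rational in k. x = (-1/2); t_0 = 9; negate the roots.


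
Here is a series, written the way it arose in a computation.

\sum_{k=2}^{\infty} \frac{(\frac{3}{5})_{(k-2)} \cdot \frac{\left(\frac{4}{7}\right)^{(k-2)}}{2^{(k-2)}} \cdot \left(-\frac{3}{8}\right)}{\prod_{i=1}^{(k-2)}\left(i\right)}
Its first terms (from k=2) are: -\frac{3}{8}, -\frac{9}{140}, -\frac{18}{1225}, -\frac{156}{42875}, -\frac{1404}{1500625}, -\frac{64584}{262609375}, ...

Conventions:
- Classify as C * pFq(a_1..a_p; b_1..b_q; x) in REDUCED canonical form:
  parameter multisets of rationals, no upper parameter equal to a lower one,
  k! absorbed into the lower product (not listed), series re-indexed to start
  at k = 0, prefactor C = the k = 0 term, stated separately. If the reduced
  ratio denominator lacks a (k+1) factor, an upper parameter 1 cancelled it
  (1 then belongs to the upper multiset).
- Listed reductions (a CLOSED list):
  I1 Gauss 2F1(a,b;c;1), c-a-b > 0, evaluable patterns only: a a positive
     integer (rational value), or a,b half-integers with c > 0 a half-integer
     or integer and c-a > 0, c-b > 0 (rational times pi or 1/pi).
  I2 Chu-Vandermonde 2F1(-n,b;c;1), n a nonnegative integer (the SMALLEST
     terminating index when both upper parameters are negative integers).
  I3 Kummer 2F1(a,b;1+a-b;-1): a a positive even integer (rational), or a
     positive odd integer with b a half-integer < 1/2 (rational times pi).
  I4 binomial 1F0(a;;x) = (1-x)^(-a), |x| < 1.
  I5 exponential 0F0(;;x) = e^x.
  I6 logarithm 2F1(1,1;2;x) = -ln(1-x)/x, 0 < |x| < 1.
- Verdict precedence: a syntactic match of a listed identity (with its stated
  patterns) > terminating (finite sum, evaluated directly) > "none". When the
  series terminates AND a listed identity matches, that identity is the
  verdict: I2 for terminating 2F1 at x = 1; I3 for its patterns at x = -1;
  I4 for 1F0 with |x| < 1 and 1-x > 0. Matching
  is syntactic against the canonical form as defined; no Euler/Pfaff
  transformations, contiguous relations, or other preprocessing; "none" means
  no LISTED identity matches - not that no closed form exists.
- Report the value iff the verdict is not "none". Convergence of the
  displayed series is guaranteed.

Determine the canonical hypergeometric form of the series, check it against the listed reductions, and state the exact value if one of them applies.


Reduced: x = \frac{2}{7}, 1F0, upper = {\frac{3}{5}}, lower = {-}, C = -\frac{3}{8}. Verdict at x = \frac{2}{7}: the binomial series (I4) matches (the 1F0 binomial series: exponent -3/5, x = \frac{2}{7}). Sum: \left(-\frac{3}{8}\right) \cdot \left(\frac{5}{7}\right)^{-\frac{3}{5}}.

The tell: from the first term -\frac{3}{8}: the product of the first k integers (C = -3/8, x = 2/7) is k!.
Adjacent-term ratio: r(k) = \frac{2}{7} * (k+\frac{3}{5}) / [(k+1)] ; factor over Q: parameters, x = \frac{2}{7}, and C = -\frac{3}{8}.


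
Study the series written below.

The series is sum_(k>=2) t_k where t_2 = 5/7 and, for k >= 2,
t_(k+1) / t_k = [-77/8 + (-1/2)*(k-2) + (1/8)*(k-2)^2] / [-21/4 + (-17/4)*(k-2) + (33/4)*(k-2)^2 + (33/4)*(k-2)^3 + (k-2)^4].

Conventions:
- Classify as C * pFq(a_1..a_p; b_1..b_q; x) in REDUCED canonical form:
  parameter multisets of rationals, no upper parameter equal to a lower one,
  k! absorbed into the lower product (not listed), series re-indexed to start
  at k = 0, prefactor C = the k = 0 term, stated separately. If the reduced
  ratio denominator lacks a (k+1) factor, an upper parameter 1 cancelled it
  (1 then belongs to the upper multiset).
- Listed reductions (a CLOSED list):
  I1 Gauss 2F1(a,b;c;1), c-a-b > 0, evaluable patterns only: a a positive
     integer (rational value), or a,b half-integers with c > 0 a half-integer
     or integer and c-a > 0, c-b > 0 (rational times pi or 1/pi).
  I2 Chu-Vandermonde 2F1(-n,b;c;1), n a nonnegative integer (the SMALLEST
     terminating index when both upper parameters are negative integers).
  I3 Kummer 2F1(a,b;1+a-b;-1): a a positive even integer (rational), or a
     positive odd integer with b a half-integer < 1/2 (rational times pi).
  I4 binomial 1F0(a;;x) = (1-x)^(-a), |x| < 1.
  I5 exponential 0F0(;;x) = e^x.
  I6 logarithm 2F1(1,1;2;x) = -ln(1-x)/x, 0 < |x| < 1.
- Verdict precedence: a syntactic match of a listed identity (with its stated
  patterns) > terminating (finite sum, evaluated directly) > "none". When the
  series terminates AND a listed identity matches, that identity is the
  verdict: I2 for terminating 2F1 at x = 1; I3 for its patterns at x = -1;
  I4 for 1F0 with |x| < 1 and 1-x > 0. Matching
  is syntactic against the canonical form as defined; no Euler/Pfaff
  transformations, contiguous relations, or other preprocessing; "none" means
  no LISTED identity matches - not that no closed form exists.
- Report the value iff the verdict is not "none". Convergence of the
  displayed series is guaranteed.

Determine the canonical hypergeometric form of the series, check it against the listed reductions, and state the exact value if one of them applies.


Key step: x = (1/8) and the parameter 7 appears in both the upper and lower lists and cancels.
Ratio: r(k) = (1/8) * (k-11) / [(k-3/4) (k+1) (k+1)] - poly over poly, x = (1/8) from leading terms; C = 5/7 at k = 0.

Canonical form: C = 5/7 times 1F2 with upper {-11}, lower {-3/4, 1}, x = 1/8. Verdict: terminating - no listed pattern fits, but -11 in the upper list cuts the series at k = 11; direct evaluation. Exact value: 2039076827838459448591/3733909538406727680000.


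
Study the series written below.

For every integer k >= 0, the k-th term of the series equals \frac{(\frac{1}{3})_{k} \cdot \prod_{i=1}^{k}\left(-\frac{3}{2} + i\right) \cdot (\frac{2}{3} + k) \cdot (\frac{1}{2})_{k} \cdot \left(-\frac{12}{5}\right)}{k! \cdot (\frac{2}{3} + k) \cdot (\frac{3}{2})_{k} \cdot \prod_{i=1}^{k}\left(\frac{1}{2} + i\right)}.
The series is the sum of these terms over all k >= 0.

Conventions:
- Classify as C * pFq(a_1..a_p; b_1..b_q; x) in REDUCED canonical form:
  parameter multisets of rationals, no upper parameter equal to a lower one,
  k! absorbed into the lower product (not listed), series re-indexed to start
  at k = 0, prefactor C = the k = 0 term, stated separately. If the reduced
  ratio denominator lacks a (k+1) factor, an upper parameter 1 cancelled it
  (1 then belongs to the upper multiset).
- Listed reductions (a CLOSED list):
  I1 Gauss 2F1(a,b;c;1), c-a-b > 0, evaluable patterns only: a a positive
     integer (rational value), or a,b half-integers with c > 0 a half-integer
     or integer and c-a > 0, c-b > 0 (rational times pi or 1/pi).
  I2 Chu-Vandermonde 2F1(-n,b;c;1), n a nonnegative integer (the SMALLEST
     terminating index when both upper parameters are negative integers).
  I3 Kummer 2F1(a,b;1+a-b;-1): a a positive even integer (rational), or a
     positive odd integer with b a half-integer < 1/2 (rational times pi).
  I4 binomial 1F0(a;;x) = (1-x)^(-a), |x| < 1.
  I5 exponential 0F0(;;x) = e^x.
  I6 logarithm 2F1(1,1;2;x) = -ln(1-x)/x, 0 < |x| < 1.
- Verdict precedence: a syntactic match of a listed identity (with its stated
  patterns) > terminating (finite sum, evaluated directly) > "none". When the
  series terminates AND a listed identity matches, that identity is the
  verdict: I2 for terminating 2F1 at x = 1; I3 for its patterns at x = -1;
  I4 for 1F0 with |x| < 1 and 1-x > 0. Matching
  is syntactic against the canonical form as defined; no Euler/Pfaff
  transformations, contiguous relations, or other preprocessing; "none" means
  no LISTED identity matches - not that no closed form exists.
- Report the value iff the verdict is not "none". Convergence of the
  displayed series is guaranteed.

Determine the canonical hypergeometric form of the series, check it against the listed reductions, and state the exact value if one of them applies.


x = 1 here; the reduced form reads 3F2, upper {-\frac{1}{2}, \frac{1}{3}, \frac{1}{2}}, lower {\frac{3}{2}, \frac{3}{2}}, C = -\frac{12}{5}. Verdict: none. No listed pattern accepts 3F2(-\frac{1}{2}, \frac{1}{3}, \frac{1}{2}; \frac{3}{2}, \frac{3}{2}; 1).

The tell: t_0 being -\frac{12}{5}, the running product (prefactor -12/5) telescopes to a rising factorial.
Term ratio: r(k) = 1 * (k-\frac{1}{2}) (k+\frac{1}{3}) (k+\frac{1}{2}) / [(k+\frac{3}{2}) (k+\frac{3}{2}) (k+1)] ; factor over Q: parameters, x = 1, and C = -\frac{12}{5}.
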